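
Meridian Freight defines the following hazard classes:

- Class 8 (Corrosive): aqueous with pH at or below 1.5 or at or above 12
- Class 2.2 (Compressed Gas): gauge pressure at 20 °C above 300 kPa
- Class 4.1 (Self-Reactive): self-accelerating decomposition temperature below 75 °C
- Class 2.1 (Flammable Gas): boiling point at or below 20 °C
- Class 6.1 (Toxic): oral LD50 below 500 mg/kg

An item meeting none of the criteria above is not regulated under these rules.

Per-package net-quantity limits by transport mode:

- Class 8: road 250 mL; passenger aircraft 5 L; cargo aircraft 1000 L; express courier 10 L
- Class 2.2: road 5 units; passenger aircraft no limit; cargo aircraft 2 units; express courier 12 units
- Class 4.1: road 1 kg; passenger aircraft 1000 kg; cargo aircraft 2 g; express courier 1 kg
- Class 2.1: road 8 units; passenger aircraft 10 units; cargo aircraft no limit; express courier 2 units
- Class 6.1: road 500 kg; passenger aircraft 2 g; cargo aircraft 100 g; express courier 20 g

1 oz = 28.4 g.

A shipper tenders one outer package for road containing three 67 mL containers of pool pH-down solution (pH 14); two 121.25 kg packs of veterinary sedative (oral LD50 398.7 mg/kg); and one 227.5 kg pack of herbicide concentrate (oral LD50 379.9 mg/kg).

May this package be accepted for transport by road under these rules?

Yes

The pool pH-down solution has pH 14, which is ≥ 12, so it is Class 8 (Corrosive).
Oral LD50 398.7 mg/kg meets the Class 6.1 criterion (Toxic), so the veterinary sedative is Class 6.1.
Herbicide concentrate: oral LD50 379.9 mg/kg < 500 mg/kg → Class 6.1 (Toxic).
Total Class 6.1: (two 121.25 kg packs = 242.5 kg) + 227.5 kg = 470 kg.
470 kg ≤ 500 kg (road limit, Class 6.1) — within limit.
Class 8 quantity: three 67 mL containers = 201 mL.
201 mL ≤ 250 mL (road limit, Class 8) — within limit.
Every hazard class is within its road limit and no segregation rule is violated.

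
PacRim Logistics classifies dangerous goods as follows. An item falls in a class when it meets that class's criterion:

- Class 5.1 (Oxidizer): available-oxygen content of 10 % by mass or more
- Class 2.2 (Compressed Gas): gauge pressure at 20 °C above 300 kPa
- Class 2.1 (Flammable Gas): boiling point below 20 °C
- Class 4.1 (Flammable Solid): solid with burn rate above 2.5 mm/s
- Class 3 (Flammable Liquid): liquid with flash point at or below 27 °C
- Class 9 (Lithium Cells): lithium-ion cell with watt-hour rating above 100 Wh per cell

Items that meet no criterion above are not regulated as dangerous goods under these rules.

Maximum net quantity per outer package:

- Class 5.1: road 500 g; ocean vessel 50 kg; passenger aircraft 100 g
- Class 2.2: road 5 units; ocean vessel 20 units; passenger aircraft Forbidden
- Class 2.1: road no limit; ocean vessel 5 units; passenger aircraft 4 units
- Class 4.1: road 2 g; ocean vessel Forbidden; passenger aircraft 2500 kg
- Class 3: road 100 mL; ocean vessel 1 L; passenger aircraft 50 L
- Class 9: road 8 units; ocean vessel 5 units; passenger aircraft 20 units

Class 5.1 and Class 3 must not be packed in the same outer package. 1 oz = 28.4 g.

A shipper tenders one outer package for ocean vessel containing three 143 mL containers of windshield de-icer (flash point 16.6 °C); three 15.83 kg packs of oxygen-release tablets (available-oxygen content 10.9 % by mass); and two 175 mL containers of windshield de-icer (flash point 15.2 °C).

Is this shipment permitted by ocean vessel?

Flash point 16.6 °C meets the Class 3 criterion (Flammable Liquid), so the windshield de-icer is Class 3.
Available-oxygen content 10.9 % by mass meets the Class 5.1 criterion (Oxidizer), so the oxygen-release tablets are Class 5.1.
Flash point 15.2 °C meets the Class 3 criterion (Flammable Liquid), so the windshield de-icer is Class 3.
Class 5.1 quantity: three 15.83 kg packs = 47.49 kg.
That is within the Class 5.1 ocean vessel limit of 50 kg.
Total Class 3: (three 143 mL containers = 429 mL) + (two 175 mL containers = 350 mL) = 779 mL.
779 mL ≤ 1 L (ocean vessel limit, Class 3) — within limit.
Class 5.1 and Class 3 may not share an outer package.

No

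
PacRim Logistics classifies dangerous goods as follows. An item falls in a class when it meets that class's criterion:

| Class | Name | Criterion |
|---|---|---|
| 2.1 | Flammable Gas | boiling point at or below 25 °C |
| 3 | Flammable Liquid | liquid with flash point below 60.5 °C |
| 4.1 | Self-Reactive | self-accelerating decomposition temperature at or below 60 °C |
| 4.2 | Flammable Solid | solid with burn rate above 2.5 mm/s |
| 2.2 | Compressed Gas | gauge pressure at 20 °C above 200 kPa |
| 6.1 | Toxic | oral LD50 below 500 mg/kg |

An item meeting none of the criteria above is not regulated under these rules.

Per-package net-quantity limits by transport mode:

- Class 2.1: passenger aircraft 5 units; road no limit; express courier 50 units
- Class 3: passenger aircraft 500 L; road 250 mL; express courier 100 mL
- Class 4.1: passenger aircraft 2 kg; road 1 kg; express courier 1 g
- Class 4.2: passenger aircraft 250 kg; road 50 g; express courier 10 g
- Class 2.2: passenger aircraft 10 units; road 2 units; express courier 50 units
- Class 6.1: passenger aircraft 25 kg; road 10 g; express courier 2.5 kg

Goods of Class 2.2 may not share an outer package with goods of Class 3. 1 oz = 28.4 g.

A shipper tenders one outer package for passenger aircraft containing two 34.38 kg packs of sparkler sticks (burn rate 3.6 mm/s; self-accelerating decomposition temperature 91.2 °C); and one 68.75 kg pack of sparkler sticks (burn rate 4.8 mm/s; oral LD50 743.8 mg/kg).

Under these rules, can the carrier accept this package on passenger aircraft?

Yes

With burn rate 3.6 mm/s (> 2.5 mm/s), the sparkler sticks fall in Class 4.2.
Sparkler sticks: burn rate 4.8 mm/s > 2.5 mm/s → Class 4.2 (Flammable Solid).
Total Class 4.2: (two 34.38 kg packs = 68.76 kg) + 68.75 kg = 137.51 kg.
That is within the Class 4.2 passenger aircraft limit of 250 kg.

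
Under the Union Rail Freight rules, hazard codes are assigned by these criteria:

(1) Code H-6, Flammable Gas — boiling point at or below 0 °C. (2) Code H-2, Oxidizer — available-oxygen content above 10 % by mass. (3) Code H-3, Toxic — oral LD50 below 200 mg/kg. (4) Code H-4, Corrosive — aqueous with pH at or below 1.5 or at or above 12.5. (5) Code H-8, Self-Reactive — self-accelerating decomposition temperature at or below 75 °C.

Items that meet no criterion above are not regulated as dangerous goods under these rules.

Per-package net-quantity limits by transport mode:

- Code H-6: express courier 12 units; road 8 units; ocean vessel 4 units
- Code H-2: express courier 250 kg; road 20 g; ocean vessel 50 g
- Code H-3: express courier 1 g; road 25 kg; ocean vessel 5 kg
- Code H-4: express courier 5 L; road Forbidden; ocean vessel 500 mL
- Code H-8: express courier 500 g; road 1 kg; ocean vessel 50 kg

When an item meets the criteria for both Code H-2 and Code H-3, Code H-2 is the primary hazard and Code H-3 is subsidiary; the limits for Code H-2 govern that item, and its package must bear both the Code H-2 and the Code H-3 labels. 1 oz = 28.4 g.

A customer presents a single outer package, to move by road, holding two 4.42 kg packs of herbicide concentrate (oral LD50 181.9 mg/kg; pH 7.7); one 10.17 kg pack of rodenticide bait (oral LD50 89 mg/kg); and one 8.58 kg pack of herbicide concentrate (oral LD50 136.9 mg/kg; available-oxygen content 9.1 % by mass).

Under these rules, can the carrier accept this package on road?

The herbicide concentrate has oral LD50 181.9 mg/kg, which is < 200 mg/kg, so it is Code H-3 (Toxic).
Oral LD50 89 mg/kg meets the Code H-3 criterion (Toxic), so the rodenticide bait is Code H-3.
Oral LD50 136.9 mg/kg meets the Code H-3 criterion (Toxic), so the herbicide concentrate is Code H-3.
Total Code H-3: (two 4.42 kg packs = 8.84 kg) + 10.17 kg + 8.58 kg = 27.59 kg.
That exceeds the Code H-3 road limit of 25 kg.

No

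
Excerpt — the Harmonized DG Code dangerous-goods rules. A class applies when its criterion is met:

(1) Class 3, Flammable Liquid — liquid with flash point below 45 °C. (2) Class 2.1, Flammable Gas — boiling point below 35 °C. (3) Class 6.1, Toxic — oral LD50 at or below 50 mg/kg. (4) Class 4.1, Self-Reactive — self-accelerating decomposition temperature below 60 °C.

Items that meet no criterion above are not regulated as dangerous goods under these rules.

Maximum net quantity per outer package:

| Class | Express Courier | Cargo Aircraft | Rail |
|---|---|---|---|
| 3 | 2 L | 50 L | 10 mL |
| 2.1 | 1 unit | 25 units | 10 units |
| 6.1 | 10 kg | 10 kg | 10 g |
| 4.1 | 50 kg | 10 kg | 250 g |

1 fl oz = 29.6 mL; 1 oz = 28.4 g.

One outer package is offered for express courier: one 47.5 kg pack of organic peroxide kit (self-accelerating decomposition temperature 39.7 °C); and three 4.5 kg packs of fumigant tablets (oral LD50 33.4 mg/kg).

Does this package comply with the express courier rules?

No

With self-accelerating decomposition temperature 39.7 °C (< 60 °C), the organic peroxide kit falls in Class 4.1.
With oral LD50 33.4 mg/kg (≤ 50 mg/kg), the fumigant tablets fall in Class 6.1.
Class 4.1 quantity: 47.5 kg.
47.5 kg is within the express courier limit of 50 kg for Class 4.1.
Class 6.1 quantity: three 4.5 kg packs = 13.5 kg.
13.5 kg > 10 kg (express courier limit, Class 6.1) — over the limit.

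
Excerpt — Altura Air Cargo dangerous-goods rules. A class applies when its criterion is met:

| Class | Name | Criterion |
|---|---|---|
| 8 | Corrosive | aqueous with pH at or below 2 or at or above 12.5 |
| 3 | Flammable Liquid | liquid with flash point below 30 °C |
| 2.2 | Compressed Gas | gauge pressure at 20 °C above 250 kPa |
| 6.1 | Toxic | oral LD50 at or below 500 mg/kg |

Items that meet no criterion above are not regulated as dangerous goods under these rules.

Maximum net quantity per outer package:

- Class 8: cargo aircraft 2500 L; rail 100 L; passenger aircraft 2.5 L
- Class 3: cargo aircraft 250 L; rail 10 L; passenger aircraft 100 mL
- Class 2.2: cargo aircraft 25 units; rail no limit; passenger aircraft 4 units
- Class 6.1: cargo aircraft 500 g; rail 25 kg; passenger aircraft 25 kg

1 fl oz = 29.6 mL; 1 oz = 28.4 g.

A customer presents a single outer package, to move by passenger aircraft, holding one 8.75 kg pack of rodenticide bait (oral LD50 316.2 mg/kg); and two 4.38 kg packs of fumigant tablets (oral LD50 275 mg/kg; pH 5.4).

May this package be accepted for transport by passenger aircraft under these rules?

Yes

The rodenticide bait has oral LD50 316.2 mg/kg, which is ≤ 500 mg/kg, so it is Class 6.1 (Toxic).
Fumigant tablets: oral LD50 275 mg/kg ≤ 500 mg/kg → Class 6.1 (Toxic).
Total Class 6.1: 8.75 kg + (two 4.38 kg packs = 8.76 kg) = 17.51 kg.
That is within the Class 6.1 passenger aircraft limit of 25 kg.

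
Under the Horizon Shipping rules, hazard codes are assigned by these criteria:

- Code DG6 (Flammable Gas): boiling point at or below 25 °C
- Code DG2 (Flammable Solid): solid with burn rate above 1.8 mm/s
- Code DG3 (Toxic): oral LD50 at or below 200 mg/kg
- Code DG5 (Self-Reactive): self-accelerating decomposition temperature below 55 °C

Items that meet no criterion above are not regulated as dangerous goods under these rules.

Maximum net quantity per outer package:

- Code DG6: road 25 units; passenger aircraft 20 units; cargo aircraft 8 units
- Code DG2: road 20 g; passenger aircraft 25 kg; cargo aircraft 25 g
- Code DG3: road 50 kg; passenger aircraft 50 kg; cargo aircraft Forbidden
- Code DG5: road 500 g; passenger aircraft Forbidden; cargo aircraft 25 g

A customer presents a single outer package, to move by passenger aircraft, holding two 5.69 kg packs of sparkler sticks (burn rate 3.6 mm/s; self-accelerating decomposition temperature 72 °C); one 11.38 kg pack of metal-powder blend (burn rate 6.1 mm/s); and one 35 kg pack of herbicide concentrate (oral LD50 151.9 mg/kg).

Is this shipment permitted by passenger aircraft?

Sparkler sticks: burn rate 3.6 mm/s > 1.8 mm/s → Code DG2 (Flammable Solid).
The metal-powder blend has burn rate 6.1 mm/s, which is > 1.8 mm/s, so it is Code DG2 (Flammable Solid).
Oral LD50 151.9 mg/kg meets the Code DG3 criterion (Toxic), so the herbicide concentrate is Code DG3.
Total Code DG2: (two 5.69 kg packs = 11.38 kg) + 11.38 kg = 22.76 kg.
22.76 kg ≤ 25 kg (passenger aircraft limit, Code DG2) — within limit.
Code DG3 quantity: 35 kg.
35 kg ≤ 50 kg (passenger aircraft limit, Code DG3) — within limit.
Every hazard code is within its passenger aircraft limit and no segregation rule is violated.

Yes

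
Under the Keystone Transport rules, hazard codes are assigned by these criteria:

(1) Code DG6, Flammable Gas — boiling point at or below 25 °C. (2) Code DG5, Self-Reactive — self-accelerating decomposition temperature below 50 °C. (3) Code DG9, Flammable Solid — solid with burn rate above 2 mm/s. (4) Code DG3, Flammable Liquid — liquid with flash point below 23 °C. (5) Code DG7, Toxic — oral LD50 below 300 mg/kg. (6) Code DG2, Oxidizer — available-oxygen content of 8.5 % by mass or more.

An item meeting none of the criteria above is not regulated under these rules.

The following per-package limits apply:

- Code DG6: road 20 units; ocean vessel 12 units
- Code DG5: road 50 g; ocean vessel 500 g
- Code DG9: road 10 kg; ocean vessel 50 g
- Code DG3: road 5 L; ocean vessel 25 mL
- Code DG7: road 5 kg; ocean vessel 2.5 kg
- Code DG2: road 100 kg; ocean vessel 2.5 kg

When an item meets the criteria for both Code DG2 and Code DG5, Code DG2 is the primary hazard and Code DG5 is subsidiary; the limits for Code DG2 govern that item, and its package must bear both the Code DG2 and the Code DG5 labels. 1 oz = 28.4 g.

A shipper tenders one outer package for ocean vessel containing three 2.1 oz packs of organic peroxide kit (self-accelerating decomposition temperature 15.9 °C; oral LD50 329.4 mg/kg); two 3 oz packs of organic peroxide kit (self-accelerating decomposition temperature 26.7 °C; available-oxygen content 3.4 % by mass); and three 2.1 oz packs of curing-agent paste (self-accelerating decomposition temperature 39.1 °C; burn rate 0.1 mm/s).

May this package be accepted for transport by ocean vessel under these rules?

No

With self-accelerating decomposition temperature 15.9 °C (< 50 °C), the organic peroxide kit falls in Code DG5.
The organic peroxide kit has self-accelerating decomposition temperature 26.7 °C, which is < 50 °C, so it is Code DG5 (Self-Reactive).
With self-accelerating decomposition temperature 39.1 °C (< 50 °C), the curing-agent paste falls in Code DG5.
Total Code DG5: (three 2.1 oz packs = 178.92 g) + (two 3 oz packs = 170.4 g) + (three 2.1 oz packs = 178.92 g) = 528.24 g.
That exceeds the Code DG5 ocean vessel limit of 500 g.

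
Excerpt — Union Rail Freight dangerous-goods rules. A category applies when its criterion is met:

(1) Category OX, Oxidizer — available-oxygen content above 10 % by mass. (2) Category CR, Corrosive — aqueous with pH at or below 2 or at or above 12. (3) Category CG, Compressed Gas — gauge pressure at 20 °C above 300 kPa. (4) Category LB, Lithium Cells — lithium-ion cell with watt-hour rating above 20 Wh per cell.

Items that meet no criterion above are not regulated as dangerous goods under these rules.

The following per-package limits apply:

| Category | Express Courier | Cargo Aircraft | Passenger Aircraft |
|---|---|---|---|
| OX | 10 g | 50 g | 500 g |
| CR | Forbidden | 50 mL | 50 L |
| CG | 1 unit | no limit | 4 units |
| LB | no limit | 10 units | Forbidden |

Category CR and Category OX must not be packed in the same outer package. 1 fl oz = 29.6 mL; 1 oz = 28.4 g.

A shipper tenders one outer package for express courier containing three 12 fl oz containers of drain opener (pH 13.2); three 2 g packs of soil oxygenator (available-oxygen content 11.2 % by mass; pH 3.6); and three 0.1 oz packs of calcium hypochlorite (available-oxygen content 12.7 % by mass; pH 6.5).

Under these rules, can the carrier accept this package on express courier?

No

pH 13.2 meets the Category CR criterion (Corrosive), so the drain opener is Category CR.
With available-oxygen content 11.2 % by mass (> 10 % by mass), the soil oxygenator falls in Category OX.
Calcium hypochlorite: available-oxygen content 12.7 % by mass > 10 % by mass → Category OX (Oxidizer).
Category CR quantity: three 12 fl oz containers = 1065.6 mL.
By express courier, Category CR is Forbidden regardless of quantity.
Category OX net quantity: (three 2 g packs = 6 g) + (three 0.1 oz packs = 8.52 g) = 14.52 g.
14.52 g > 10 g (express courier limit, Category OX) — over the limit.
Category CR and Category OX may not share an outer package.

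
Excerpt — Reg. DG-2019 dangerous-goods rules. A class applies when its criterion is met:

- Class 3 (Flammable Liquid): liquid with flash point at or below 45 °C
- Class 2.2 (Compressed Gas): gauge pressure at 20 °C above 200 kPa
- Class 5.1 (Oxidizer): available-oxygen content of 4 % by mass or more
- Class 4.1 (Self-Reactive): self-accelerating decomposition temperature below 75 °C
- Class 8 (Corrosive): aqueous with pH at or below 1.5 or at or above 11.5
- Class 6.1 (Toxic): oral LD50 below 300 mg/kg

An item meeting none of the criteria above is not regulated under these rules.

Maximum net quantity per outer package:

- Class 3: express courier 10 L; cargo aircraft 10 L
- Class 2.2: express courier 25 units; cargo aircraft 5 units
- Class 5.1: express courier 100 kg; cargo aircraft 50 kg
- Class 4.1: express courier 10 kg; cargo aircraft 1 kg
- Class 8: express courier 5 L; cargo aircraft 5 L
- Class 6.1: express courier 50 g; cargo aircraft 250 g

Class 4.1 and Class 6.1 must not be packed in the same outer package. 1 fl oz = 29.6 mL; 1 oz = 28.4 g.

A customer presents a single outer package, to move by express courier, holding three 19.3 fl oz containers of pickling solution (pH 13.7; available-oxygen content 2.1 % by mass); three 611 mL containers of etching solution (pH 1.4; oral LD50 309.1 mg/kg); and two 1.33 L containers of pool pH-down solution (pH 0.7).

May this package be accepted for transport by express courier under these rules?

No

Pickling solution: pH 13.7 ≥ 11.5 → Class 8 (Corrosive).
pH 1.4 meets the Class 8 criterion (Corrosive), so the etching solution is Class 8.
With pH 0.7 (≤ 1.5), the pool pH-down solution falls in Class 8.
Total Class 8: (three 19.3 fl oz containers = 1713.84 mL) + (three 611 mL containers = 1.833 L) + (two 1.33 L containers = 2.66 L) = 6206.84 mL.
That exceeds the Class 8 express courier limit of 5 L.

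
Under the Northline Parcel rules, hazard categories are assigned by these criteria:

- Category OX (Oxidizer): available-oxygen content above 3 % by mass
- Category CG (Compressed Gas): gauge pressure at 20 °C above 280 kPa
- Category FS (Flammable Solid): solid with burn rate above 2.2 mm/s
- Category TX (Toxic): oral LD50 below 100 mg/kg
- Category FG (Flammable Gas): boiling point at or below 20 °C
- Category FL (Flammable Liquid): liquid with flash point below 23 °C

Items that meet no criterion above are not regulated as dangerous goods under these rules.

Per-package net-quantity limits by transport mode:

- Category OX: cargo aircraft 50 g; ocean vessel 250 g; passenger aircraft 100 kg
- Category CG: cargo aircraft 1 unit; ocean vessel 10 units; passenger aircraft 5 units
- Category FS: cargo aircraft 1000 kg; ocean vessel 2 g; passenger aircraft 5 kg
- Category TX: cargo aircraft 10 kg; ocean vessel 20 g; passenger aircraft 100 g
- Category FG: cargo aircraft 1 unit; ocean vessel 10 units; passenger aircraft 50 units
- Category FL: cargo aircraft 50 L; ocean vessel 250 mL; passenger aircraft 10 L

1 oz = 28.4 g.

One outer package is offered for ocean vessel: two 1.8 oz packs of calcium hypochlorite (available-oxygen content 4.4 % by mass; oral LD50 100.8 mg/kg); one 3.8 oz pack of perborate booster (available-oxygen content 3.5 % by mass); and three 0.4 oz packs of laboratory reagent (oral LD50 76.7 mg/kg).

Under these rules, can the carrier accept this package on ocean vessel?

With available-oxygen content 4.4 % by mass (> 3 % by mass), the calcium hypochlorite falls in Category OX.
With available-oxygen content 3.5 % by mass (> 3 % by mass), the perborate booster falls in Category OX.
The laboratory reagent has oral LD50 76.7 mg/kg, which is < 100 mg/kg, so it is Category TX (Toxic).
Total Category OX: (two 1.8 oz packs = 102.24 g) + (one 3.8 oz pack = 107.92 g) = 210.16 g.
210.16 g is within the ocean vessel limit of 250 g for Category OX.
Category TX quantity: three 0.4 oz packs = 34.08 g.
34.08 g exceeds the ocean vessel limit of 20 g for Category TX.

No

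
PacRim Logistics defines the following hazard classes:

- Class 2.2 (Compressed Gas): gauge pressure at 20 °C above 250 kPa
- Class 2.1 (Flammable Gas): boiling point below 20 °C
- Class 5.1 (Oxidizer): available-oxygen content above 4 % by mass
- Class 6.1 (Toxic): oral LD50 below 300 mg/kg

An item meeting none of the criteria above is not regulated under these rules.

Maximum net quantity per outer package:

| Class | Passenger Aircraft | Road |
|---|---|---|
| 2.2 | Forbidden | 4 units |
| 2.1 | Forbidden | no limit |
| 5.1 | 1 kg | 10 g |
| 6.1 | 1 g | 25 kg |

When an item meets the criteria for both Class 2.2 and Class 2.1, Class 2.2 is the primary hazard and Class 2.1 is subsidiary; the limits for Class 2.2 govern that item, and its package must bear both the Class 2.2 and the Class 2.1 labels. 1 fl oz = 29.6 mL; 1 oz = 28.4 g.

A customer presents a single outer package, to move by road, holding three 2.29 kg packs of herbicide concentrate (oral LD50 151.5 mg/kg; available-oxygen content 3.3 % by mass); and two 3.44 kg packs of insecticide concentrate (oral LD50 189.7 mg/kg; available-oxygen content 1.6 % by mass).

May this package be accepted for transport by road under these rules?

Yes

Herbicide concentrate: oral LD50 151.5 mg/kg < 300 mg/kg → Class 6.1 (Toxic).
With oral LD50 189.7 mg/kg (< 300 mg/kg), the insecticide concentrate falls in Class 6.1.
Total Class 6.1: (three 2.29 kg packs = 6.87 kg) + (two 3.44 kg packs = 6.88 kg) = 13.75 kg.
13.75 kg is within the road limit of 25 kg for Class 6.1.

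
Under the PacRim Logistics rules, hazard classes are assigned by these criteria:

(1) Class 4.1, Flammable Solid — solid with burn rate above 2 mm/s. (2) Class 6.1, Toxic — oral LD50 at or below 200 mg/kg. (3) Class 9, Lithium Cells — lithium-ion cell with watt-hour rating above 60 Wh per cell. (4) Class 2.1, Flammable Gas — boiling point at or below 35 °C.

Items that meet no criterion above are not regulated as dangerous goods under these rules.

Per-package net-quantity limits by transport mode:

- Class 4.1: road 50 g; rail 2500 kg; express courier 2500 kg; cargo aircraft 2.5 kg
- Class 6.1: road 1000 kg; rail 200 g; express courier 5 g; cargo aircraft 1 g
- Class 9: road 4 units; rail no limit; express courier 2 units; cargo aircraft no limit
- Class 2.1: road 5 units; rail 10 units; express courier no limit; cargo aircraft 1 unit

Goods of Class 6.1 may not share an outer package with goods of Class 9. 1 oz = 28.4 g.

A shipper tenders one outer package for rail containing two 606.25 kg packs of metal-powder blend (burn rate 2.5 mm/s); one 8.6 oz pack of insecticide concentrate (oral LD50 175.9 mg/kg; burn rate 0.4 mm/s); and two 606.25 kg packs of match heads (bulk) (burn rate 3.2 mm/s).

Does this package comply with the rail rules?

No

Burn rate 2.5 mm/s meets the Class 4.1 criterion (Flammable Solid), so the metal-powder blend is Class 4.1.
With oral LD50 175.9 mg/kg (≤ 200 mg/kg), the insecticide concentrate falls in Class 6.1.
Match heads (bulk): burn rate 3.2 mm/s > 2 mm/s → Class 4.1 (Flammable Solid).
Class 4.1 net quantity: (two 606.25 kg packs = 1212.5 kg) + (two 606.25 kg packs = 1212.5 kg) = 2425 kg.
That is within the Class 4.1 rail limit of 2500 kg.
Class 6.1 quantity: one 8.6 oz pack = 244.24 g.
244.24 g > 200 g (rail limit, Class 6.1) — over the limit.
The segregation rule (Class 6.1 with Class 9) does not apply to Class 4.1 with Class 6.1.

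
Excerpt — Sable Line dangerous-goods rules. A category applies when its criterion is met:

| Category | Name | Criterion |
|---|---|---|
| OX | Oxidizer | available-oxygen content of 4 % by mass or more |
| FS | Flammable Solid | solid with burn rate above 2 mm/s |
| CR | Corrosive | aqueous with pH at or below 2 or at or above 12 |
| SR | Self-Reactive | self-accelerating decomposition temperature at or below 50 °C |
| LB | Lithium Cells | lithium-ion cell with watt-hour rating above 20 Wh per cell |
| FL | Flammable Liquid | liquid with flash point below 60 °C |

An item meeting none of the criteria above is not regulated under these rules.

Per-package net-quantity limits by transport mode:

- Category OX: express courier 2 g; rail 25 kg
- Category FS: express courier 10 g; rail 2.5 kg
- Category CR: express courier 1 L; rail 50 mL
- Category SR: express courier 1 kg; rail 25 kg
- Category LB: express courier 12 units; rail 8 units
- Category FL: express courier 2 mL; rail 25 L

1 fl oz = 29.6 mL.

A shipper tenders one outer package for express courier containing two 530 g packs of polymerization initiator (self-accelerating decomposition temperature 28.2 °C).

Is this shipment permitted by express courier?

No

Self-accelerating decomposition temperature 28.2 °C meets the Category SR criterion (Self-Reactive), so the polymerization initiator is Category SR.
Category SR quantity: two 530 g packs = 1.06 kg.
1.06 kg exceeds the express courier limit of 1 kg for Category SR.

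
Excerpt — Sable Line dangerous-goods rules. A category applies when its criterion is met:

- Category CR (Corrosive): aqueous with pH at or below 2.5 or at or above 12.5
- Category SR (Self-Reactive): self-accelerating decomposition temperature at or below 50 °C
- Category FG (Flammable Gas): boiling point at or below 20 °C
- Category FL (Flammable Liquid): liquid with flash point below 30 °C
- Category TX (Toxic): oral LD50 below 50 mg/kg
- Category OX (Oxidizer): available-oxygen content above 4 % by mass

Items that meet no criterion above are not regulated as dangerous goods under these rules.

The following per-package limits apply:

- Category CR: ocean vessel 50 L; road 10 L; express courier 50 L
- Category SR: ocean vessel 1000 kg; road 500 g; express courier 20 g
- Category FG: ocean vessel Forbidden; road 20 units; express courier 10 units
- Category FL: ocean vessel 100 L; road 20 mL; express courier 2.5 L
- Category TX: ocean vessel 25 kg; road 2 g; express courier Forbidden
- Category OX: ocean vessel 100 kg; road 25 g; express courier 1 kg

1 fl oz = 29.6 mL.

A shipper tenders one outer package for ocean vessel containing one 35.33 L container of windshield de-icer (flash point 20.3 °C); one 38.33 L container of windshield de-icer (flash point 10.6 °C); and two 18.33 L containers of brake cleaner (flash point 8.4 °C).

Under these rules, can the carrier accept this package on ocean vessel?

No

Flash point 20.3 °C meets the Category FL criterion (Flammable Liquid), so the windshield de-icer is Category FL.
Windshield de-icer: flash point 10.6 °C < 30 °C → Category FL (Flammable Liquid).
The brake cleaner has flash point 8.4 °C, which is < 30 °C, so it is Category FL (Flammable Liquid).
Category FL net quantity: 35.33 L + 38.33 L + (two 18.33 L containers = 36.66 L) = 110.32 L.
That exceeds the Category FL ocean vessel limit of 100 L.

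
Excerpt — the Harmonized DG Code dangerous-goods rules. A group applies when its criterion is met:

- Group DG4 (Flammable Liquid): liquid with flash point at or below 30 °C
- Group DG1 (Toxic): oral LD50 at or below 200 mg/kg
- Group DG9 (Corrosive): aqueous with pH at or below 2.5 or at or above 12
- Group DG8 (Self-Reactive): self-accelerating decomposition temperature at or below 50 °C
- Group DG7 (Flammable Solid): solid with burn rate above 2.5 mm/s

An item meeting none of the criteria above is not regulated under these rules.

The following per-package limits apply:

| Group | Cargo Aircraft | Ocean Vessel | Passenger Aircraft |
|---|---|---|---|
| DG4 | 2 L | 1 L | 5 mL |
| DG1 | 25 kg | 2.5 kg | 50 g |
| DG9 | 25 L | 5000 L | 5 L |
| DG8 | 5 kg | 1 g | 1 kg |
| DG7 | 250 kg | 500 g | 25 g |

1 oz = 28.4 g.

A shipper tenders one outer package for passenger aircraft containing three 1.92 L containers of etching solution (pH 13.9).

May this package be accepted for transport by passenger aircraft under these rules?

No

The etching solution has pH 13.9, which is ≥ 12, so it is Group DG9 (Corrosive).
Group DG9 quantity: three 1.92 L containers = 5.76 L.
That exceeds the Group DG9 passenger aircraft limit of 5 L.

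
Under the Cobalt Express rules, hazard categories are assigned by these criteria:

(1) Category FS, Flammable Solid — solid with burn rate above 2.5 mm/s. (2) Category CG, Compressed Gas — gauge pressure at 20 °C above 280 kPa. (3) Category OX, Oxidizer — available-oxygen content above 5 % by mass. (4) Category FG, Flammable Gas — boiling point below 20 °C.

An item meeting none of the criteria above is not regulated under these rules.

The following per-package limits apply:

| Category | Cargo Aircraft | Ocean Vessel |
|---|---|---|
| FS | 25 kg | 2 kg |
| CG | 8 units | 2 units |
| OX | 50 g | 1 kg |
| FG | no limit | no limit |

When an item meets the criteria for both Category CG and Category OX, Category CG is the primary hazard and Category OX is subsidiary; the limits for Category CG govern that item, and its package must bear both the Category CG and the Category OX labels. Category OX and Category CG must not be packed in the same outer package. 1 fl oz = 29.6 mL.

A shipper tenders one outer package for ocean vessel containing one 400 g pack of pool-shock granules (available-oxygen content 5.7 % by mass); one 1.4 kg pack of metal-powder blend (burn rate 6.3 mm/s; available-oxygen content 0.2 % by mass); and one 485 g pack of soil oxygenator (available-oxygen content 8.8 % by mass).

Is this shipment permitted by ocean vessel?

The pool-shock granules have available-oxygen content 5.7 % by mass, which is > 5 % by mass, so they are Category OX (Oxidizer).
Burn rate 6.3 mm/s meets the Category FS criterion (Flammable Solid), so the metal-powder blend is Category FS.
The soil oxygenator has available-oxygen content 8.8 % by mass, which is > 5 % by mass, so it is Category OX (Oxidizer).
Category OX net quantity: 400 g + 485 g = 885 g.
885 g is within the ocean vessel limit of 1 kg for Category OX.
Category FS quantity: 1.4 kg.
That is within the Category FS ocean vessel limit of 2 kg.
The segregation rule (Category OX with Category CG) does not apply to Category OX with Category FS.
Every hazard category is within its ocean vessel limit and no segregation rule is violated.

Yes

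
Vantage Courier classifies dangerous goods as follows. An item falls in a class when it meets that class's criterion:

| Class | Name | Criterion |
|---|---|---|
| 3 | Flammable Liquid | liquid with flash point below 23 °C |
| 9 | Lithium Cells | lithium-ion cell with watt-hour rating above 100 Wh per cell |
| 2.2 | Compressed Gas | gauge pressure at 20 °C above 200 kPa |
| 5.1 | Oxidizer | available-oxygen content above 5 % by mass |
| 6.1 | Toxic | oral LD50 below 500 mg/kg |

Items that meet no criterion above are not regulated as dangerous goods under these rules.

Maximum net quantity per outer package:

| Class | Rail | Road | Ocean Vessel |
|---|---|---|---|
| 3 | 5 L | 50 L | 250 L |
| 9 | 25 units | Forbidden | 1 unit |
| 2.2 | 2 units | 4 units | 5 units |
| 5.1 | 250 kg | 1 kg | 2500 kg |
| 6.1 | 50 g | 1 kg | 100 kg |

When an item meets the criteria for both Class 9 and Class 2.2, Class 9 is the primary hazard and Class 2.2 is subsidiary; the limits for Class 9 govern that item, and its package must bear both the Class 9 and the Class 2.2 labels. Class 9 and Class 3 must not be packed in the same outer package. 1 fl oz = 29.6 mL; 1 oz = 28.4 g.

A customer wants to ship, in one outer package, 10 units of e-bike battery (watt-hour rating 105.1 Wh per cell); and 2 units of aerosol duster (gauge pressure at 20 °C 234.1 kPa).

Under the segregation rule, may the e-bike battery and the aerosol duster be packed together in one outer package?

Yes

E-bike battery: watt-hour rating 105.1 Wh per cell > 100 Wh per cell → Class 9 (Lithium Cells).
The aerosol duster has gauge pressure at 20 °C 234.1 kPa, which is > 200 kPa, so it is Class 2.2 (Compressed Gas).
No segregation rule bars Class 9 with Class 2.2.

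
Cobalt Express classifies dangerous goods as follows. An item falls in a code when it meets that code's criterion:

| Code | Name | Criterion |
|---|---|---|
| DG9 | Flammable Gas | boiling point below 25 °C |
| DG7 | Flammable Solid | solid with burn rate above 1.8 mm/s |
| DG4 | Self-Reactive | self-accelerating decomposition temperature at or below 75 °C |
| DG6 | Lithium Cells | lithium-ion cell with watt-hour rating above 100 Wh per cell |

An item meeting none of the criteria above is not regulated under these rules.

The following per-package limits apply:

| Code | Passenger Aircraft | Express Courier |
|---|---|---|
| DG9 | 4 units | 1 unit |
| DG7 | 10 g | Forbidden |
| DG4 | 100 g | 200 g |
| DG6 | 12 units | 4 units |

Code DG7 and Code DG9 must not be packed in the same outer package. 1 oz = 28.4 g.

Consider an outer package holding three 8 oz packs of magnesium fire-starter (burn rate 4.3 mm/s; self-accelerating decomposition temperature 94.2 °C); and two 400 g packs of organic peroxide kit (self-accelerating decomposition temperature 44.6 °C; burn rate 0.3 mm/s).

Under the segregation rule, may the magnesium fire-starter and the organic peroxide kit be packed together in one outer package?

With burn rate 4.3 mm/s (> 1.8 mm/s), the magnesium fire-starter falls in Code DG7.
Organic peroxide kit: self-accelerating decomposition temperature 44.6 °C ≤ 75 °C → Code DG4 (Self-Reactive).
No segregation rule bars Code DG7 with Code DG4.

Yes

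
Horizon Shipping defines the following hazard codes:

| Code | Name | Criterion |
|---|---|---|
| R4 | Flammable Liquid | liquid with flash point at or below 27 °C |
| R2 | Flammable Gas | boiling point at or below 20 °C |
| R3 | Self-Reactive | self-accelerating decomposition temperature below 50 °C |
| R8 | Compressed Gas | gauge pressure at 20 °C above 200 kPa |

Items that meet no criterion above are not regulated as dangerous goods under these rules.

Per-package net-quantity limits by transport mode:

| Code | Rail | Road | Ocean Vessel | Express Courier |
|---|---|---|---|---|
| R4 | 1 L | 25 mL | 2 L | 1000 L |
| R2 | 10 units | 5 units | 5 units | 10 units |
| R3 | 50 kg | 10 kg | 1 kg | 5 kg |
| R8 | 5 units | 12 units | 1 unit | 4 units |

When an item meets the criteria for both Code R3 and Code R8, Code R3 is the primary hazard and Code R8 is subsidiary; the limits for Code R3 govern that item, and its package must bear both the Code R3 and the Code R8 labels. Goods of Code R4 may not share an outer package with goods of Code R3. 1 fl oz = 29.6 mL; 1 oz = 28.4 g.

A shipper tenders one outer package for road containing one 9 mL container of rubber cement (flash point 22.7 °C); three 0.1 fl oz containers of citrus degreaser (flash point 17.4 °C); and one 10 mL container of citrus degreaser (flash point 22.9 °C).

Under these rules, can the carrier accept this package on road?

No

With flash point 22.7 °C (≤ 27 °C), the rubber cement falls in Code R4.
With flash point 17.4 °C (≤ 27 °C), the citrus degreaser falls in Code R4.
Citrus degreaser: flash point 22.9 °C ≤ 27 °C → Code R4 (Flammable Liquid).
Total Code R4: 9 mL + (three 0.1 fl oz containers = 8.88 mL) + 10 mL = 27.88 mL.
27.88 mL > 25 mL (road limit, Code R4) — over the limit.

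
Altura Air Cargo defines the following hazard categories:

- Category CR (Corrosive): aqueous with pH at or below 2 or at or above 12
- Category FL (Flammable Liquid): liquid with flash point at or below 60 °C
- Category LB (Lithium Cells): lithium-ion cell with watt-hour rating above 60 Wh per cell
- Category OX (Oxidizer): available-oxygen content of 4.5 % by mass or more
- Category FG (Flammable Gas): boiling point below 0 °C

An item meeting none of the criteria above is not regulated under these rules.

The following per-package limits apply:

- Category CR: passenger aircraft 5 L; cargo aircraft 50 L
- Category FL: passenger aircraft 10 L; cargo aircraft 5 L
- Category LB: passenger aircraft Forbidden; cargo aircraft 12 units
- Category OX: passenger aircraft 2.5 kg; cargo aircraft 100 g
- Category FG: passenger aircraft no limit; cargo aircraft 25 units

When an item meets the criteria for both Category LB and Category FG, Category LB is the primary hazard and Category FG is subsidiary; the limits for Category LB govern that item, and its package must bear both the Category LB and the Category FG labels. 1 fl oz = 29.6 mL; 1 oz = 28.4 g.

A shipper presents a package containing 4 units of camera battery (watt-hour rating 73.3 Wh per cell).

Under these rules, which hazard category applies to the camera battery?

Category LB

With watt-hour rating 73.3 Wh per cell (> 60 Wh per cell), the camera battery falls in Category LB.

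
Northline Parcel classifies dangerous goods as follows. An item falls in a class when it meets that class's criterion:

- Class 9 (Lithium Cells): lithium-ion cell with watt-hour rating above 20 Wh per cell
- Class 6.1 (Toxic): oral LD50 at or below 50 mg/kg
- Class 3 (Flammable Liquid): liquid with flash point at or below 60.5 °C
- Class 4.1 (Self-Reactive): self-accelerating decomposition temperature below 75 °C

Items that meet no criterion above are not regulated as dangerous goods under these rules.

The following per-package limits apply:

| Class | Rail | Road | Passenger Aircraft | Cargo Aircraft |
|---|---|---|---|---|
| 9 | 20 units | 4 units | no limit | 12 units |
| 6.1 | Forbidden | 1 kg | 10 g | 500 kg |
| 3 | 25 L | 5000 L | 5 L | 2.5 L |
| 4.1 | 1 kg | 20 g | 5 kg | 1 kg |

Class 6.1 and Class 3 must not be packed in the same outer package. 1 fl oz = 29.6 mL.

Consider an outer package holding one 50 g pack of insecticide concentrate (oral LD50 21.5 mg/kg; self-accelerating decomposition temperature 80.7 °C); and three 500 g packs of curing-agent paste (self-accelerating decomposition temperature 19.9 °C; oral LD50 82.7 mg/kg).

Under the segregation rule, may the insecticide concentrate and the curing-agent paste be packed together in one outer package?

Oral LD50 21.5 mg/kg meets the Class 6.1 criterion (Toxic), so the insecticide concentrate is Class 6.1.
Curing-agent paste: self-accelerating decomposition temperature 19.9 °C < 75 °C → Class 4.1 (Self-Reactive).
No segregation rule bars Class 6.1 with Class 4.1.

Yes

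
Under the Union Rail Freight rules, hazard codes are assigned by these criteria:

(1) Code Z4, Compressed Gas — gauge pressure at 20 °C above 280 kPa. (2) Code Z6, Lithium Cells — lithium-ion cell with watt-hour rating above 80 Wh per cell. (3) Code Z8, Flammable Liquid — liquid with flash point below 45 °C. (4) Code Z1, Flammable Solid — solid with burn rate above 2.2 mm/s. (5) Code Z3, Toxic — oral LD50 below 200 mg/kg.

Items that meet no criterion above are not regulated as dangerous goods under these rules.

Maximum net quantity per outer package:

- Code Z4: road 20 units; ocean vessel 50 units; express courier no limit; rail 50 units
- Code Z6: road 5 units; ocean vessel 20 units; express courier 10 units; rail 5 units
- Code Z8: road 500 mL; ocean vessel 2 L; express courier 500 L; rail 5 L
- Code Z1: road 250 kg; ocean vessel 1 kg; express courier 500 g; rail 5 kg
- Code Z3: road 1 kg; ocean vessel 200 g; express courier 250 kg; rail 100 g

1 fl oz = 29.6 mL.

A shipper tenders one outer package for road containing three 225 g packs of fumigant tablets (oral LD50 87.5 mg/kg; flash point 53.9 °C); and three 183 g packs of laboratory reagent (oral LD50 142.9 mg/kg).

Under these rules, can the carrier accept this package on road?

Fumigant tablets: oral LD50 87.5 mg/kg < 200 mg/kg → Code Z3 (Toxic).
The laboratory reagent has oral LD50 142.9 mg/kg, which is < 200 mg/kg, so it is Code Z3 (Toxic).
Total Code Z3: (three 225 g packs = 675 g) + (three 183 g packs = 549 g) = 1.224 kg.
1.224 kg exceeds the road limit of 1 kg for Code Z3.

No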